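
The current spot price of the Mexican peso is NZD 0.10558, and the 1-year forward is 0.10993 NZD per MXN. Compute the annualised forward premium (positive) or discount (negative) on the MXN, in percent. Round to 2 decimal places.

+4.12%

T = 1 year.
MXN trades forward at +4.12010% vs spot over the period.
Annualise by dividing by T: 0.0412010 / 1 = 0.041201 → 4.12%.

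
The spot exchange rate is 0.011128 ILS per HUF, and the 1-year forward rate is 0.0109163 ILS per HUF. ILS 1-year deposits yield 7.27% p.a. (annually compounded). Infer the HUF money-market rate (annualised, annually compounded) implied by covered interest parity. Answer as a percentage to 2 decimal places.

9.35%

T = 1 year.
By CIP, F/S equals the ILS-to-HUF growth ratio: 0.0109163/0.011128 = 0.9809759.
ILS growth factor: (1 + 0.0727)^1 = 1.072700.
So the HUF growth factor = 1.0935029.
Annualise: 1.0935029^(1/1) − 1 = 0.093503 = 9.35%.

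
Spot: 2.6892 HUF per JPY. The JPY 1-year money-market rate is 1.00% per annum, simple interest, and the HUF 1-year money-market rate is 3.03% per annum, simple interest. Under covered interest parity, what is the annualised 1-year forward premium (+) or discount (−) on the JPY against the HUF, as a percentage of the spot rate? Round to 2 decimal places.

T = 1 year.
CIP forward (HUF per JPY) = 2.6892 × 1.030300/1.010000 = 2.7432503.
Annualised premium = (F − S)/S × (1/T) = (2.7432503 − 2.6892)/2.6892 ÷ 1 = 2.01%.

+2.01%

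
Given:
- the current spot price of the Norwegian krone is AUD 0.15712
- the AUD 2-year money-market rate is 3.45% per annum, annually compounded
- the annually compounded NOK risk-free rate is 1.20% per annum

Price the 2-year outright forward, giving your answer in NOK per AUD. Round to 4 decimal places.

6.0907

T = 2 years.
AUD accumulates by (1 + 0.0345)^2 = 1.0701903.
Growth of 1 NOK over T: (1 + 0.0120)^2 = 1.024144.
CIP: F = S · (grow AUD)/(grow NOK) = 0.15712 × 1.0701903/1.024144 = 0.1641842 AUD per NOK.
Quoted the other way: 1/0.1641842 = 6.0907 NOK per AUD.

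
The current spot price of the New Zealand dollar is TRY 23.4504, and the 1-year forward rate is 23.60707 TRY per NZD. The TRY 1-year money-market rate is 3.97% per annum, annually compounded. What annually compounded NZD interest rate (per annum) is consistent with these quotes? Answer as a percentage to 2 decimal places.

T = 1 year.
CIP gives F = S · g_TRY/g_NZD, so g_TRY/g_NZD = 23.60707/23.4504 = 1.0066809.
TRY growth factor: (1 + 0.0397)^1 = 1.039700.
That pins the NZD growth at 1.032800.
r = 1.032800^(1/1) − 1 = 0.032800 → 3.28%.

3.28%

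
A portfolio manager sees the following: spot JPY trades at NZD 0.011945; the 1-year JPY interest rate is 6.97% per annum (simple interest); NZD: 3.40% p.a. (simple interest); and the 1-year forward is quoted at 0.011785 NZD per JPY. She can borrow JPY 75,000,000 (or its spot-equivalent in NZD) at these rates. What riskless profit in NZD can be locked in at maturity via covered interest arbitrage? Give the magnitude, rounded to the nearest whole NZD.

T = 1 year.
Route A — deposit JPY, sell forward: 75,000,000 × 1.069700 × 0.011785 = NZD 945,481.09.
Route B — convert at spot, deposit NZD: 75,000,000 × 0.011945 × 1.034000 = NZD 926,334.75.
The quoted forward overvalues JPY, so borrow NZD, buy JPY at spot, deposit the JPY at 6.97%, and sell the proceeds forward at 0.011785.
Profit = 945,481.09 − 926,334.75 = NZD 19,146.

NZD 19,146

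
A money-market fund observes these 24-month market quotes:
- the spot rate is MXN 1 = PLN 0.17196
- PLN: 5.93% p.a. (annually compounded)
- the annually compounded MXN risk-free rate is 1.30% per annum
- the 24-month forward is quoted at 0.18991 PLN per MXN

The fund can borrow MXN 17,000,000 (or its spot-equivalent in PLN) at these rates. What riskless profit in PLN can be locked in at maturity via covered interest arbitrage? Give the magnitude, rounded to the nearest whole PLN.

T = 2 years.
Route A — deposit MXN, sell forward: 17,000,000 × 1.026169 × 0.18991 = PLN 3,312,955.83.
Route B — convert at spot, deposit PLN: 17,000,000 × 0.17196 × 1.12211649 = PLN 3,280,305.58.
The quoted forward overvalues MXN, so borrow PLN, buy MXN at spot, deposit the MXN at 1.30%, and sell the proceeds forward at 0.18991.
Profit = 3,312,955.83 − 3,280,305.58 = PLN 32,650.

PLN 32,650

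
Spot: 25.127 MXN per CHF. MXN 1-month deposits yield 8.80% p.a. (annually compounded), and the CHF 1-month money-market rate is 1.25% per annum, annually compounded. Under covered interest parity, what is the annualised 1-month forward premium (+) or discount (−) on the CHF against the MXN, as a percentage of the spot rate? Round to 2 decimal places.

T = 1/12 years.
No-arbitrage forward: 25.127 × 1.0070532 / 1.0010357 = 25.278045 MXN/CHF.
Annualised premium = (F − S)/S × (1/T) = (25.278045 − 25.127)/25.127 ÷ (1/12) = 7.21%.

+7.21%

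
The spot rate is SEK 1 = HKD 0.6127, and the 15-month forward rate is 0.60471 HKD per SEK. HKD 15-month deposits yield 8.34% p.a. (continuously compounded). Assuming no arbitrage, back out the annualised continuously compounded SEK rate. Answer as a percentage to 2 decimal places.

9.39%

T = 15/12 years.
CIP gives F = S · g_HKD/g_SEK, so g_HKD/g_SEK = 0.60471/0.6127 = 0.9869594.
The HKD side grows by e^(0.0834×15/12) = 1.1098779.
So the SEK growth factor = 1.1245426.
Take logs: ln 1.1245426 / (15/12) = 0.093901, so 9.39%.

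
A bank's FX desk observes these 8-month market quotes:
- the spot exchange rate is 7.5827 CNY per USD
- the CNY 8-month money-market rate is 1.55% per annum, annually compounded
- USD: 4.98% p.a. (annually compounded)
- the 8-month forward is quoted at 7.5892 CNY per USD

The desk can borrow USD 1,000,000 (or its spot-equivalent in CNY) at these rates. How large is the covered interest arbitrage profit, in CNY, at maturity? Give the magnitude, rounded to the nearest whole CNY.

CNY 178,262

T = 8/12 years.
Keep in USD, deliver into the forward: 1,000,000·1.032930368·7.5892 = CNY 7,839,115.15.
Swap to CNY now, deposit: 1,000,000·7.5827·1.010306821 = CNY 7,660,853.53.
The quoted forward overvalues USD, so borrow CNY, buy USD at spot, deposit the USD at 4.98%, and sell the proceeds forward at 7.5892.
Arbitrage profit = |7,839,115.15 − 7,660,853.53| = CNY 178,262.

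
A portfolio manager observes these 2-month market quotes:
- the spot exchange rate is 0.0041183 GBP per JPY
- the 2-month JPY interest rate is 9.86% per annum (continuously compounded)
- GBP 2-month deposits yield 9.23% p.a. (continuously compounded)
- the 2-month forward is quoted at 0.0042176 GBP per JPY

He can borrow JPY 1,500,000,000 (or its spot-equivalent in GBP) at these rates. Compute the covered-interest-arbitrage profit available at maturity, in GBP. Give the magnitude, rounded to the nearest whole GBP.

T = 2/12 years.
Keep in JPY, deliver into the forward: 1,500,000,000·1.016569103·0.0042176 = GBP 6,431,222.77.
Swap to GBP now, deposit: 1,500,000,000·0.0041183·1.015502266 = GBP 6,273,214.47.
The quoted forward overvalues JPY, so borrow GBP, buy JPY at spot, deposit the JPY at 9.86%, and sell the proceeds forward at 0.0042176.
Arbitrage profit = |6,431,222.77 − 6,273,214.47| = GBP 158,008.

GBP 158,008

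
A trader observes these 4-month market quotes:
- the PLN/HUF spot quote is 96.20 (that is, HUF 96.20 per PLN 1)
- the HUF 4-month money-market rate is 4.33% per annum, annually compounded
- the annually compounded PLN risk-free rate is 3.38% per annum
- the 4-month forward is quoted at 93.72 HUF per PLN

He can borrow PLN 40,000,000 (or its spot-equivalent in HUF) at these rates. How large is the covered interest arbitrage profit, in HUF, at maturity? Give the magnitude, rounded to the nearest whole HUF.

T = 4/12 years.
Keep in PLN, deliver into the forward: 40,000,000·1.011142060085·93.72 = HUF 3,790,569,354.85.
Swap to HUF now, deposit: 40,000,000·96.20·1.014229883287 = HUF 3,902,756,590.89.
The quoted forward undervalues PLN, so borrow PLN, convert to HUF at spot, deposit the HUF at 4.33%, and buy PLN forward at 93.72 to cover the loan.
The gap between the two covered legs is HUF 112,187,236.

HUF 112,187,236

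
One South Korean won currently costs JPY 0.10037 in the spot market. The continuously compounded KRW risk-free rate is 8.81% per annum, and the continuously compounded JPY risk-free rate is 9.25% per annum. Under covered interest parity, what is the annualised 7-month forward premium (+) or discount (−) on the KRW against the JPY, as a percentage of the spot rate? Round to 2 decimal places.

+0.44%

T = 7/12 years.
F = S · g_JPY/g_KRW = 0.10037 × 1.0554406/1.0527351 = 0.10062795.
(F − S)/S ÷ T = (0.10062795 − 0.10037)/0.10037/(7/12) = 0.004406 → 0.44%.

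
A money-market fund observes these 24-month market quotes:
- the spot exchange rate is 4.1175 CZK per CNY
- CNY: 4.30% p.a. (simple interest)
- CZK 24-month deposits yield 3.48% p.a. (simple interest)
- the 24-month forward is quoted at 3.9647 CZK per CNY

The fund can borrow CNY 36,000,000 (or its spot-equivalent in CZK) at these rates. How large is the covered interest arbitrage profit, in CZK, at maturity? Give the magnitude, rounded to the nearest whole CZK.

T = 2 years.
Keep in CNY, deliver into the forward: 36,000,000·1.086000·3.9647 = CZK 155,003,911.20.
Swap to CZK now, deposit: 36,000,000·4.1175·1.069600 = CZK 158,546,808.00.
The quoted forward undervalues CNY, so borrow CNY, convert to CZK at spot, deposit the CZK at 3.48%, and buy CNY forward at 3.9647 to cover the loan.
Arbitrage profit = |155,003,911.20 − 158,546,808.00| = CZK 3,542,897.

CZK 3,542,897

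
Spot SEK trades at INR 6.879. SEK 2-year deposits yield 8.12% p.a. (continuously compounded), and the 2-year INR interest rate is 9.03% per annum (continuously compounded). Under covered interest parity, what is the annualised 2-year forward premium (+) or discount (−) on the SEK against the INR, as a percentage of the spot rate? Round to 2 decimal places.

+0.92%

T = 2 years.
F = S · g_INR/g_SEK = 6.879 × 1.1979359/1.1763307 = 7.005344.
(F − S)/S ÷ T = (7.005344 − 6.879)/6.879/2 = 0.009183 → 0.92%.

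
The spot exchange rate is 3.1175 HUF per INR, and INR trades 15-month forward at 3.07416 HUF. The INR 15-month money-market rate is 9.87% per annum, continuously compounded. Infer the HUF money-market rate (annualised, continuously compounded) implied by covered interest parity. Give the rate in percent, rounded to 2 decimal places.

8.75%

T = 15/12 years.
CIP gives F = S · g_HUF/g_INR, so g_HUF/g_INR = 3.07416/3.1175 = 0.9860978.
The INR side grows by e^(0.0987×15/12) = 1.1313086.
So the HUF growth factor = 1.1155809.
r = ln(1.1155809)/(15/12) = 0.087500 → 8.75%.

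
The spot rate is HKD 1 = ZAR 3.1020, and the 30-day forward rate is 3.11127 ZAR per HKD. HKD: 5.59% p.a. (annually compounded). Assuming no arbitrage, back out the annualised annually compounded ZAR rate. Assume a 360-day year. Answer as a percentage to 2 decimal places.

9.44%

T = 30/360 years.
CIP gives F = S · g_ZAR/g_HKD, so g_ZAR/g_HKD = 3.11127/3.102 = 1.0029884.
HKD growth factor: (1 + 0.0559)^(30/360) = 1.0045431.
So the ZAR growth factor = 1.0075451.
Annualise: 1.0075451^(360/30) − 1 = 0.094395 = 9.44%.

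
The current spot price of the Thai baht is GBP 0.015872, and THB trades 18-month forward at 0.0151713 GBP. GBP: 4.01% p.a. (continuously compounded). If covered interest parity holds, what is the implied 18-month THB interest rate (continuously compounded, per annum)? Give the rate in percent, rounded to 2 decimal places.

T = 18/12 years.
CIP gives F = S · g_GBP/g_THB, so g_GBP/g_THB = 0.0151713/0.015872 = 0.9558531.
The GBP side grows by e^(0.0401×18/12) = 1.0619958.
Hence g_THB = 1.111045.
r = ln(1.111045)/(18/12) = 0.070201 → 7.02%.

7.02%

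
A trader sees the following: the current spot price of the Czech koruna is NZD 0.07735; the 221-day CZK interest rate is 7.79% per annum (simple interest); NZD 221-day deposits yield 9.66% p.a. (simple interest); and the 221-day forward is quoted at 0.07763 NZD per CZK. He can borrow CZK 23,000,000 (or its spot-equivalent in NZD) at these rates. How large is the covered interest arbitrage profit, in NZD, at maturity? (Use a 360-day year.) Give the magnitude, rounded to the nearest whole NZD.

NZD 13,675

T = 221/360 years.
Route A — deposit CZK, sell forward: 23,000,000 × 1.047821944 × 0.07763 = NZD 1,870,875.60.
Route B — convert at spot, deposit NZD: 23,000,000 × 0.07735 × 1.059301667 = NZD 1,884,550.63.
The quoted forward undervalues CZK, so borrow CZK, convert to NZD at spot, deposit the NZD at 9.66%, and buy CZK forward at 0.07763 to cover the loan.
The gap between the two covered legs is NZD 13,675.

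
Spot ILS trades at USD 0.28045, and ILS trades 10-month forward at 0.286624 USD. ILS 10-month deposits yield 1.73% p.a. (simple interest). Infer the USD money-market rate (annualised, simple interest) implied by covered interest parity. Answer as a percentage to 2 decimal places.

4.41%

T = 10/12 years.
By CIP, F/S equals the USD-to-ILS growth ratio: 0.286624/0.28045 = 1.0220146.
The ILS side grows by 1 + 0.0173×10/12 = 1.0144167.
So the USD growth factor = 1.0367487.
r = (1.0367487 − 1)/(10/12) = 0.044098 → 4.41%.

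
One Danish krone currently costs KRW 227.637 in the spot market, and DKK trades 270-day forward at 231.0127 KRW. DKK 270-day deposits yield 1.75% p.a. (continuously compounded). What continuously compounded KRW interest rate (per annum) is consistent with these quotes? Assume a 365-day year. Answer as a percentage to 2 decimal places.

3.74%

T = 270/365 years.
By CIP, F/S equals the KRW-to-DKK growth ratio: 231.0127/227.637 = 1.0148293.
The DKK side grows by e^(0.0175×270/365) = 1.0130294.
So the KRW growth factor = 1.0280519.
r = ln(1.0280519)/(270/365) = 0.037400 → 3.74%.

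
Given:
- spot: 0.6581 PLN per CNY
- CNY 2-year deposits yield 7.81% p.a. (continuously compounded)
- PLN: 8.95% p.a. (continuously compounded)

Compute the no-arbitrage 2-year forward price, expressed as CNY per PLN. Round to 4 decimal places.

1.4853

T = 2 years.
Growth of 1 PLN over T: e^(0.0895×2) = 1.1960207.
CNY accumulates by e^(0.0781×2) = 1.169060.
Forward (PLN per CNY) = 0.6581 × 1.1960207 / 1.169060 = 0.6732770.
Invert for CNY per PLN: 1 / 0.6732770 = 1.4853.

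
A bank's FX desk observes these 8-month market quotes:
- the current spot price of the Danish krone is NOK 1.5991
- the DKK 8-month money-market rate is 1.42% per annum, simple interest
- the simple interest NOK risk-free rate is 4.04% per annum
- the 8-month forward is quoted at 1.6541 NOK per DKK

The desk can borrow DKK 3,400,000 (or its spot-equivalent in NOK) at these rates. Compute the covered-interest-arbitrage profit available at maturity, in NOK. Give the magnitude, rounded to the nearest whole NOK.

NOK 93,805

T = 8/12 years.
Keep in DKK, deliver into the forward: 3,400,000·1.009466667·1.6541 = NOK 5,677,179.97.
Swap to NOK now, deposit: 3,400,000·1.5991·1.026933333 = NOK 5,583,374.92.
The quoted forward overvalues DKK, so borrow NOK, buy DKK at spot, deposit the DKK at 1.42%, and sell the proceeds forward at 1.6541.
The gap between the two covered legs is NOK 93,805.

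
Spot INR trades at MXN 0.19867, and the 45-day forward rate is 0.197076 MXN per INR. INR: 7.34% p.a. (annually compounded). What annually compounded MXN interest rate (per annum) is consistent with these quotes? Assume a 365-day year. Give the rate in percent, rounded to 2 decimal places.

0.55%

T = 45/365 years.
CIP gives F = S · g_MXN/g_INR, so g_MXN/g_INR = 0.197076/0.19867 = 0.9919766.
INR growth factor: (1 + 0.0734)^(45/365) = 1.0087709.
That pins the MXN growth at 1.0006771.
r = 1.0006771^(365/45) − 1 = 0.005505 → 0.55%.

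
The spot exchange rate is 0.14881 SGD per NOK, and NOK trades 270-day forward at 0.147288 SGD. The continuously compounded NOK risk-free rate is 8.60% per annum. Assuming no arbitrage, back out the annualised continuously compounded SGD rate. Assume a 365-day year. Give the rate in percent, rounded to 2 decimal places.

T = 270/365 years.
F/S = 0.147288/0.14881 = 0.9897722 = (growth of SGD) / (growth of NOK).
The NOK side grows by e^(0.0860×270/365) = 1.0656836.
That pins the SGD growth at 1.054784.
r = ln(1.054784)/(270/365) = 0.072102 → 7.21%.

7.21%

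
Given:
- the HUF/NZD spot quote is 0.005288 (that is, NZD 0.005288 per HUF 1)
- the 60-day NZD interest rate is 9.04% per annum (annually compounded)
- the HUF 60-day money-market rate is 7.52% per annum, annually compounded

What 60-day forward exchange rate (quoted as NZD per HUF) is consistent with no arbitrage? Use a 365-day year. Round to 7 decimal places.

0.0053002

T = 60/365 years.
NZD growth factor: (1 + 0.0904)^(60/365) = 1.0143282.
HUF accumulates by (1 + 0.0752)^(60/365) = 1.0119902.
Forward (NZD per HUF) = 0.005288 × 1.0143282 / 1.0119902 = 0.005300217.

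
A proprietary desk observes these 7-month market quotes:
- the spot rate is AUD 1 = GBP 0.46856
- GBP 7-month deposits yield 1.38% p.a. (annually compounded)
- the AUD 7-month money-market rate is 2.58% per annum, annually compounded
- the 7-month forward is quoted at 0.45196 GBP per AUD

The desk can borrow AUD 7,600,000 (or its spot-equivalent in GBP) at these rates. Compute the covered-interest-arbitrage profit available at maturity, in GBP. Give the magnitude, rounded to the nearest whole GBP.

T = 7/12 years.
Route A — deposit AUD, sell forward: 7,600,000 × 1.014970077 × 0.45196 = GBP 3,486,316.66.
Route B — convert at spot, deposit GBP: 7,600,000 × 0.46856 × 1.008027006 = GBP 3,589,640.62.
The quoted forward undervalues AUD, so borrow AUD, convert to GBP at spot, deposit the GBP at 1.38%, and buy AUD forward at 0.45196 to cover the loan.
Arbitrage profit = |3,486,316.66 − 3,589,640.62| = GBP 103,324.

GBP 103,324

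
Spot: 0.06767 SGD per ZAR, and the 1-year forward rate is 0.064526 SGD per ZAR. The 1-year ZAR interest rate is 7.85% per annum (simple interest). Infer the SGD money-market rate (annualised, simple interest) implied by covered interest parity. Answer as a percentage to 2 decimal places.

T = 1 year.
F/S = 0.064526/0.06767 = 0.9535392 = (growth of SGD) / (growth of ZAR).
ZAR growth factor: 1 + 0.0785×1 = 1.078500.
Hence g_SGD = 1.028392.
(1.028392 − 1)/T = 0.028392, i.e. 2.84%.

2.84%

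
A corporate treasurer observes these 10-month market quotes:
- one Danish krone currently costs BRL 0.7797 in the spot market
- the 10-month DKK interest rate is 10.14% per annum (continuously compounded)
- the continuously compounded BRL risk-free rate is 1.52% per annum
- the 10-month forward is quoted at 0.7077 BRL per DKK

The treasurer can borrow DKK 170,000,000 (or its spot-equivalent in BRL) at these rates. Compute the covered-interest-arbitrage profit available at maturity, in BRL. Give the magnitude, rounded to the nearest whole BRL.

T = 10/12 years.
Route A — deposit DKK, sell forward: 170,000,000 × 1.08817284423 × 0.7077 = BRL 130,916,986.72.
Route B — convert at spot, deposit BRL: 170,000,000 × 0.7797 × 1.01274722868 = BRL 134,238,632.41.
The quoted forward undervalues DKK, so borrow DKK, convert to BRL at spot, deposit the BRL at 1.52%, and buy DKK forward at 0.7077 to cover the loan.
Profit = 134,238,632.41 − 130,916,986.72 = BRL 3,321,646.

BRL 3,321,646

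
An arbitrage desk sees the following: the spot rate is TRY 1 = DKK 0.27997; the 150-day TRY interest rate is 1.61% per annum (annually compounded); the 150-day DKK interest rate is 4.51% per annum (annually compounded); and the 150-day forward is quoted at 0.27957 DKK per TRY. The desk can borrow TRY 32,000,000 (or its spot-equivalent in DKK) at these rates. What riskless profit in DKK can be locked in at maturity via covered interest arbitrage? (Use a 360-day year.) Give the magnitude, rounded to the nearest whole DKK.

T = 150/360 years.
Keep in TRY, deliver into the forward: 32,000,000·1.006677097·0.27957 = DKK 9,005,974.91.
Swap to DKK now, deposit: 32,000,000·0.27997·1.018550196 = DKK 9,125,231.95.
The quoted forward undervalues TRY, so borrow TRY, convert to DKK at spot, deposit the DKK at 4.51%, and buy TRY forward at 0.27957 to cover the loan.
Arbitrage profit = |9,005,974.91 − 9,125,231.95| = DKK 119,257.

DKK 119,257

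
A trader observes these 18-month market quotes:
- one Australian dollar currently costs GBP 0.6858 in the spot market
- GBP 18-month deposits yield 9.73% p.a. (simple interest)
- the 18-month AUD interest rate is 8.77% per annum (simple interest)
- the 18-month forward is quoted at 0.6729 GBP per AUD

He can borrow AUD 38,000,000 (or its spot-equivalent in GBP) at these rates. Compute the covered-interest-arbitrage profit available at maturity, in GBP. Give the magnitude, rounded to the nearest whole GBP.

GBP 929,956

T = 18/12 years.
Route A — deposit AUD, sell forward: 38,000,000 × 1.131550 × 0.6729 = GBP 28,933,959.81.
Route B — convert at spot, deposit GBP: 38,000,000 × 0.6858 × 1.145950 = GBP 29,863,915.38.
The quoted forward undervalues AUD, so borrow AUD, convert to GBP at spot, deposit the GBP at 9.73%, and buy AUD forward at 0.6729 to cover the loan.
Profit = 29,863,915.38 − 28,933,959.81 = GBP 929,956.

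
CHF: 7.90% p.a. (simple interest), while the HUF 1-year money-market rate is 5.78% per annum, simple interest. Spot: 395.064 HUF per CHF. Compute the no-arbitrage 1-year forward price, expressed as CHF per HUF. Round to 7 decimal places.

T = 1 year.
HUF accumulates by 1 + 0.0578×1 = 1.057800.
CHF accumulates by 1 + 0.0790×1 = 1.079000.
Forward (HUF per CHF) = 395.064 × 1.057800 / 1.079000 = 387.3019.
Invert for CHF per HUF: 1 / 387.3019 = 0.0025820.

0.0025820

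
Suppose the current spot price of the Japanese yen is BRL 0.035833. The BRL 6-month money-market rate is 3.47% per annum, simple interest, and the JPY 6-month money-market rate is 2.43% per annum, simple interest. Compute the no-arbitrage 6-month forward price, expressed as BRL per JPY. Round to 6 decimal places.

0.036017

T = 6/12 years.
BRL accumulates by 1 + 0.0347×6/12 = 1.017350.
JPY growth factor: 1 + 0.0243×6/12 = 1.012150.
CIP: F = S · (grow BRL)/(grow JPY) = 0.035833 × 1.017350/1.012150 = 0.03601709 BRL per JPY.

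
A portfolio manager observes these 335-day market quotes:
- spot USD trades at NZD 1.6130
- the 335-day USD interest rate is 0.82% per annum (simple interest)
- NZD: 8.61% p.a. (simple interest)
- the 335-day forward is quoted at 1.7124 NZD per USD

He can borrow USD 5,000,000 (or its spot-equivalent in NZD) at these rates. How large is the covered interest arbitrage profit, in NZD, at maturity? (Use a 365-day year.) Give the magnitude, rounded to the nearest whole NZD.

NZD 75,885

T = 335/365 years.
Keep in USD, deliver into the forward: 5,000,000·1.007526027·1.7124 = NZD 8,626,437.84.
Swap to NZD now, deposit: 5,000,000·1.6130·1.079023288 = NZD 8,702,322.82.
The quoted forward undervalues USD, so borrow USD, convert to NZD at spot, deposit the NZD at 8.61%, and buy USD forward at 1.7124 to cover the loan.
The gap between the two covered legs is NZD 75,885.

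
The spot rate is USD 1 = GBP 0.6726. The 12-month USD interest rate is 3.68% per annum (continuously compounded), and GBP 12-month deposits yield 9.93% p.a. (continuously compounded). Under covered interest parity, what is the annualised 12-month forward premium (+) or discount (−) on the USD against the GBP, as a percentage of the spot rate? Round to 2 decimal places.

T = 1 year.
No-arbitrage forward: 0.6726 × 1.1043976 / 1.0374855 = 0.7159790 GBP/USD.
Annualised premium = (F − S)/S × (1/T) = (0.7159790 − 0.6726)/0.6726 ÷ 1 = 6.45%.

+6.45%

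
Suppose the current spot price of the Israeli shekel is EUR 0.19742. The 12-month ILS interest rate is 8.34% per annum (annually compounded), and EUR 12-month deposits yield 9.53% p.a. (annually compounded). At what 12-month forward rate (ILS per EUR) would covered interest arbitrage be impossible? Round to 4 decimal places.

T = 1 year.
EUR growth factor: (1 + 0.0953)^1 = 1.095300.
ILS growth factor: (1 + 0.0834)^1 = 1.083400.
CIP: F = S · (grow EUR)/(grow ILS) = 0.19742 × 1.095300/1.083400 = 0.1995884 EUR per ILS.
Invert for ILS per EUR: 1 / 0.1995884 = 5.0103.

5.0103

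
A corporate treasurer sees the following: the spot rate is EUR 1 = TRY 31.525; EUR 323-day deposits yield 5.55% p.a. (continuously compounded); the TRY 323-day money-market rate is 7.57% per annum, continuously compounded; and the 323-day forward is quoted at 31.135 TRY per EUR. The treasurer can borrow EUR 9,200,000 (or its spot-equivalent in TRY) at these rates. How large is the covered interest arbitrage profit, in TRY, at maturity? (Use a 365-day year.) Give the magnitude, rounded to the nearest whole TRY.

T = 323/365 years.
Route A — deposit EUR, sell forward: 9,200,000 × 1.05033976614 × 31.135 = TRY 300,861,423.29.
Route B — convert at spot, deposit TRY: 9,200,000 × 31.525 × 1.06928405289 = TRY 310,124,453.86.
The quoted forward undervalues EUR, so borrow EUR, convert to TRY at spot, deposit the TRY at 7.57%, and buy EUR forward at 31.135 to cover the loan.
Arbitrage profit = |300,861,423.29 − 310,124,453.86| = TRY 9,263,031.

TRY 9,263,031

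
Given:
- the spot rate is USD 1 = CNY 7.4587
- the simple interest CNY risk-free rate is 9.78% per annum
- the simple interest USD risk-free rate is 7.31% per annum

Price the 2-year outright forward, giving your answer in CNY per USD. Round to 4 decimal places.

T = 2 years.
CNY growth factor: 1 + 0.0978×2 = 1.195600.
USD accumulates by 1 + 0.0731×2 = 1.146200.
CIP: F = S · (grow CNY)/(grow USD) = 7.4587 × 1.195600/1.146200 = 7.780162 CNY per USD.

7.7802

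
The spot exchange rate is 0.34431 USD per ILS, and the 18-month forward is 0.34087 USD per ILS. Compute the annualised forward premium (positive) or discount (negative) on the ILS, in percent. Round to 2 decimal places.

-0.67%

T = 18/12 years.
(F − S)/S = (0.34087 − 0.34431)/0.34431 = -0.0099910.
Annualise by dividing by T: -0.0099910 / (18/12) = -0.006661 → -0.67%.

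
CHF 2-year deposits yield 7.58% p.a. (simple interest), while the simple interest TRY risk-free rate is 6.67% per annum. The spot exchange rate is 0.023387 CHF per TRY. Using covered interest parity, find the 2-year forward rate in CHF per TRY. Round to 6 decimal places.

0.023763

T = 2 years.
CHF growth factor: 1 + 0.0758×2 = 1.151600.
TRY accumulates by 1 + 0.0667×2 = 1.133400.
So F = 0.023387 × 1.151600 / 1.133400 = 0.02376255 (CHF/TRY).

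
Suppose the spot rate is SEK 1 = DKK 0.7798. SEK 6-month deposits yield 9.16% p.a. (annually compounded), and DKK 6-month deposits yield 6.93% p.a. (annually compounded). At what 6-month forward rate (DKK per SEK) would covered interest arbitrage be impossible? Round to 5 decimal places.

0.77179

T = 6/12 years.
Growth of 1 DKK over T: (1 + 0.0693)^(6/12) = 1.0340696.
SEK growth factor: (1 + 0.0916)^(6/12) = 1.0447966.
So F = 0.7798 × 1.0340696 / 1.0447966 = 0.7717937 (DKK/SEK).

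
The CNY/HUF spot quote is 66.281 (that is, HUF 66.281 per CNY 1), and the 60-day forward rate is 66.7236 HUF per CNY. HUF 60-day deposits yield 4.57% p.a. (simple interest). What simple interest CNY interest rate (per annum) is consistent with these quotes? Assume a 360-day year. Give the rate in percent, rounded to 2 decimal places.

0.56%

T = 60/360 years.
F/S = 66.7236/66.281 = 1.0066776 = (growth of HUF) / (growth of CNY).
HUF growth factor: 1 + 0.0457×60/360 = 1.0076167.
So the CNY growth factor = 1.0009329.
r = (1.0009329 − 1)/(60/360) = 0.005597 → 0.56%.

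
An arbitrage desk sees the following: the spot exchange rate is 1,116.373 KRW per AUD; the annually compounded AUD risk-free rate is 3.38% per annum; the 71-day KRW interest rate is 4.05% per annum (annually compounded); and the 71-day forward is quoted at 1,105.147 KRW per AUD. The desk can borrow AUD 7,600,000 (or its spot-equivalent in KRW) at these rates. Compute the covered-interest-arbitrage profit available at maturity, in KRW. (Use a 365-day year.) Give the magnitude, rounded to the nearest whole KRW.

KRW 96,608,588

T = 71/365 years.
Route A — deposit AUD, sell forward: 7,600,000 × 1.006487072963 × 1105.147 = KRW 8,453,602,886.10.
Route B — convert at spot, deposit KRW: 7,600,000 × 1116.373 × 1.007752628839 = KRW 8,550,211,473.91.
The quoted forward undervalues AUD, so borrow AUD, convert to KRW at spot, deposit the KRW at 4.05%, and buy AUD forward at 1,105.147 to cover the loan.
Arbitrage profit = |8,453,602,886.10 − 8,550,211,473.91| = KRW 96,608,588.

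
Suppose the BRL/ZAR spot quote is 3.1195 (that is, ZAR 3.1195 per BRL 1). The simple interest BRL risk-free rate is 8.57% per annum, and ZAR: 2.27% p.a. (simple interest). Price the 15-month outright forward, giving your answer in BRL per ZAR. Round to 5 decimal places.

0.34511

T = 15/12 years.
Growth of 1 ZAR over T: 1 + 0.0227×15/12 = 1.028375.
Growth of 1 BRL over T: 1 + 0.0857×15/12 = 1.107125.
CIP: F = S · (grow ZAR)/(grow BRL) = 3.1195 × 1.028375/1.107125 = 2.897609 ZAR per BRL.
Quoted the other way: 1/2.897609 = 0.34511 BRL per ZAR.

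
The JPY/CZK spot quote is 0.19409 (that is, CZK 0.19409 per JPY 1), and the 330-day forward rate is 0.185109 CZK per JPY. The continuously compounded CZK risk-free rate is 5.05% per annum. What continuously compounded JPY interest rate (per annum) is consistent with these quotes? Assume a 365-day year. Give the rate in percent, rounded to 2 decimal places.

10.29%

T = 330/365 years.
By CIP, F/S equals the CZK-to-JPY growth ratio: 0.185109/0.19409 = 0.9537277.
The CZK side grows by e^(0.0505×330/365) = 1.0467159.
So the JPY growth factor = 1.0974997.
Take logs: ln 1.0974997 / (330/365) = 0.102902, so 10.29%.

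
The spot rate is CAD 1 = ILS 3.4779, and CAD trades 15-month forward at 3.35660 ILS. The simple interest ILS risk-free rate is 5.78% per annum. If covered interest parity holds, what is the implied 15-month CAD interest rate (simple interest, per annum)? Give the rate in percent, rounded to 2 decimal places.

T = 15/12 years.
By CIP, F/S equals the ILS-to-CAD growth ratio: 3.3566/3.4779 = 0.9651226.
ILS growth factor: 1 + 0.0578×15/12 = 1.072250.
So the CAD growth factor = 1.1109987.
(1.1109987 − 1)/T = 0.088799, i.e. 8.88%.

8.88%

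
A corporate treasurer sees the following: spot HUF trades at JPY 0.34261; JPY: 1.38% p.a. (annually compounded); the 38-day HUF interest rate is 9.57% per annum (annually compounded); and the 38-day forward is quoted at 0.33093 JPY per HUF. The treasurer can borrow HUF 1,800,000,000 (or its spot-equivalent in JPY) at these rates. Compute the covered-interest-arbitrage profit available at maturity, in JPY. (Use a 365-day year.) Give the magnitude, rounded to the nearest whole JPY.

T = 38/365 years.
Keep in HUF, deliver into the forward: 1,800,000,000·1.00956034316·0.33093 = JPY 601,368,847.85.
Swap to JPY now, deposit: 1,800,000,000·0.34261·1.00142790777 = JPY 617,578,587.87.
The quoted forward undervalues HUF, so borrow HUF, convert to JPY at spot, deposit the JPY at 1.38%, and buy HUF forward at 0.33093 to cover the loan.
The gap between the two covered legs is JPY 16,209,740.

JPY 16,209,740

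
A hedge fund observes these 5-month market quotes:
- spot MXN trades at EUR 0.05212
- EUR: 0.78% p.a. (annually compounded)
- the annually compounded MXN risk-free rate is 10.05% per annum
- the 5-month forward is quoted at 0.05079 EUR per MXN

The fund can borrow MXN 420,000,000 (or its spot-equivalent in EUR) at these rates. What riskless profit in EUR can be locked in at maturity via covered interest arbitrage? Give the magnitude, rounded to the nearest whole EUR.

T = 5/12 years.
Invest the MXN and cover forward: 420,000,000 × 1.0407087025 × 0.05079 = EUR 22,200,189.90.
Convert at spot and invest in EUR: 420,000,000 × 0.05212 × 1.0032426365 = EUR 21,961,382.61.
The quoted forward overvalues MXN, so borrow EUR, buy MXN at spot, deposit the MXN at 10.05%, and sell the proceeds forward at 0.05079.
The gap between the two covered legs is EUR 238,807.

EUR 238,807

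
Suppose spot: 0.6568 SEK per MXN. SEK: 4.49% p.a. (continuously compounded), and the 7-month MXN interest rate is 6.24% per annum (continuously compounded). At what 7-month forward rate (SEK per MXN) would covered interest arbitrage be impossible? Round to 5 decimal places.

T = 7/12 years.
Growth of 1 SEK over T: e^(0.0449×7/12) = 1.0265377.
MXN accumulates by e^(0.0624×7/12) = 1.0370706.
Forward (SEK per MXN) = 0.6568 × 1.0265377 / 1.0370706 = 0.6501293.

0.65013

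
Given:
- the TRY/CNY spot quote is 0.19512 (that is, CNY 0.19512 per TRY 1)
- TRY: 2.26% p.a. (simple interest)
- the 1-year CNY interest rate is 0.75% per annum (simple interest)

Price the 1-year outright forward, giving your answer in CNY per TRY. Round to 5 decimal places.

0.19224

T = 1 year.
Growth of 1 CNY over T: 1 + 0.0075×1 = 1.007500.
TRY accumulates by 1 + 0.0226×1 = 1.022600.
So F = 0.19512 × 1.007500 / 1.022600 = 0.1922388 (CNY/TRY).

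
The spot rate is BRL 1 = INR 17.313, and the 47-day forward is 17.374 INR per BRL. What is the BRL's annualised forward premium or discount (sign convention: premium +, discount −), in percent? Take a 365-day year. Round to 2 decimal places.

T = 47/365 years.
BRL trades forward at +0.35234% vs spot over the period.
Annualise by dividing by T: 0.0035234 / (47/365) = 0.027363 → 2.74%.

+2.74%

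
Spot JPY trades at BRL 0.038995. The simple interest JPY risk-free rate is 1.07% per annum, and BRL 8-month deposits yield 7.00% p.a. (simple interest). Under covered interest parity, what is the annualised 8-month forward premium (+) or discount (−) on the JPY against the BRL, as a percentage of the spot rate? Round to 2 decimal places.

T = 8/12 years.
CIP forward (BRL per JPY) = 0.038995 × 1.0466667/1.0071333 = 0.040525686.
(F − S)/S ÷ T = (0.040525686 − 0.038995)/0.038995/(8/12) = 0.058880 → 5.89%.

+5.89%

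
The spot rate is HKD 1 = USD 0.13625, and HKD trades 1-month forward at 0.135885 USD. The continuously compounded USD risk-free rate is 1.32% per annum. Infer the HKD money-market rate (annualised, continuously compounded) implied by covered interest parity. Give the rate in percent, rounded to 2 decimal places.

T = 1/12 years.
CIP gives F = S · g_USD/g_HKD, so g_USD/g_HKD = 0.135885/0.13625 = 0.9973211.
The USD side grows by e^(0.0132×1/12) = 1.0011006.
That pins the HKD growth at 1.0037897.
r = ln(1.0037897)/(1/12) = 0.045390 → 4.54%.

4.54%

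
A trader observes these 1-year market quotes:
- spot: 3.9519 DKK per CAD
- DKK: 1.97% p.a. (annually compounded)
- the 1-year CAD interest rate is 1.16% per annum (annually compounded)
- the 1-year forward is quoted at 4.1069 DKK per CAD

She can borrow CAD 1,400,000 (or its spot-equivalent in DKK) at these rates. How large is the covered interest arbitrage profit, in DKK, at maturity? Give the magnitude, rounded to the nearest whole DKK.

T = 1 year.
Keep in CAD, deliver into the forward: 1,400,000·1.011600·4.1069 = DKK 5,816,356.06.
Swap to DKK now, deposit: 1,400,000·3.9519·1.019700 = DKK 5,641,653.40.
The quoted forward overvalues CAD, so borrow DKK, buy CAD at spot, deposit the CAD at 1.16%, and sell the proceeds forward at 4.1069.
The gap between the two covered legs is DKK 174,703.

DKK 174,703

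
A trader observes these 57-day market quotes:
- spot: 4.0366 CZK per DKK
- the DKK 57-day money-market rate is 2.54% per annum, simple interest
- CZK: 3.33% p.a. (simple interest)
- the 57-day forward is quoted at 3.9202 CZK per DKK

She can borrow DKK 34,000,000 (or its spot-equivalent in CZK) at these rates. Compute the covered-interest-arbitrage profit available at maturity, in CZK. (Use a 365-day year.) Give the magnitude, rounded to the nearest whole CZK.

CZK 4,142,616

T = 57/365 years.
Keep in DKK, deliver into the forward: 34,000,000·1.00396657534·3.9202 = CZK 133,815,492.13.
Swap to CZK now, deposit: 34,000,000·4.0366·1.00520027397 = CZK 137,958,108.48.
The quoted forward undervalues DKK, so borrow DKK, convert to CZK at spot, deposit the CZK at 3.33%, and buy DKK forward at 3.9202 to cover the loan.
Arbitrage profit = |133,815,492.13 − 137,958,108.48| = CZK 4,142,616.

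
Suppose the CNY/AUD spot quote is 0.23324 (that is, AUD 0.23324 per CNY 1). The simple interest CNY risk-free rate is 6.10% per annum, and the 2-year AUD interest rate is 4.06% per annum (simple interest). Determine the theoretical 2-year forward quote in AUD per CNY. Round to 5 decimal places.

0.22476

T = 2 years.
AUD accumulates by 1 + 0.0406×2 = 1.081200.
CNY accumulates by 1 + 0.0610×2 = 1.122000.
CIP: F = S · (grow AUD)/(grow CNY) = 0.23324 × 1.081200/1.122000 = 0.2247585 AUD per CNY.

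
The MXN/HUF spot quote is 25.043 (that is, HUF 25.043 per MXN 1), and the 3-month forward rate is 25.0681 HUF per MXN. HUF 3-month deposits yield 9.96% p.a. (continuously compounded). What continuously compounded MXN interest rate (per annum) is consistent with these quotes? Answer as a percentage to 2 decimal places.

T = 3/12 years.
F/S = 25.0681/25.043 = 1.0010023 = (growth of HUF) / (growth of MXN).
HUF growth factor: e^(0.0996×3/12) = 1.0252126.
So the MXN growth factor = 1.0241861.
r = ln(1.0241861)/(3/12) = 0.095593 → 9.56%.

9.56%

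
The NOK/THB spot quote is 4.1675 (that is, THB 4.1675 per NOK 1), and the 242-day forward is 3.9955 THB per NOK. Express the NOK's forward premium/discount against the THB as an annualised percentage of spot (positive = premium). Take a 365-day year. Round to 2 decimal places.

T = 242/365 years.
(F − S)/S = (3.9955 − 4.1675)/4.1675 = -0.0412717.
Annualise by dividing by T: -0.0412717 / (242/365) = -0.062249 → -6.22%.

-6.22%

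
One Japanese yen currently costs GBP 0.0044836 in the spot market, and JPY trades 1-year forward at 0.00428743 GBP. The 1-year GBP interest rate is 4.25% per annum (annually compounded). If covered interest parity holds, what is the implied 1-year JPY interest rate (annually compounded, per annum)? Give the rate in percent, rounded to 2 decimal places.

9.02%

T = 1 year.
F/S = 0.00428743/0.0044836 = 0.9562472 = (growth of GBP) / (growth of JPY).
GBP growth factor: (1 + 0.0425)^1 = 1.042500.
Hence g_JPY = 1.0901993.
Annualise: 1.0901993^(1/1) − 1 = 0.090199 = 9.02%.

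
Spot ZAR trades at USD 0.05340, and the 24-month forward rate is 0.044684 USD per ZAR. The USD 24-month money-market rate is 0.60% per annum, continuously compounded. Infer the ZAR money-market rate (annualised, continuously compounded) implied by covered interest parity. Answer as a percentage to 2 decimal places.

9.51%

T = 2 years.
By CIP, F/S equals the USD-to-ZAR growth ratio: 0.044684/0.0534 = 0.8367790.
The USD side grows by e^(0.0060×2) = 1.0120723.
So the ZAR growth factor = 1.2094858.
r = ln(1.2094858)/2 = 0.095098 → 9.51%.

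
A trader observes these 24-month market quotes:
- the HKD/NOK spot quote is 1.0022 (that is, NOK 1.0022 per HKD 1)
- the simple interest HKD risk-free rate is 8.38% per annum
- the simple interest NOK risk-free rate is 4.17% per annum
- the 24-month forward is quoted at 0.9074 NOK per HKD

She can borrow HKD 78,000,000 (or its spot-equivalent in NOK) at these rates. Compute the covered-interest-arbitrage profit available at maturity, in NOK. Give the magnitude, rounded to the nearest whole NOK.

T = 2 years.
Invest the HKD and cover forward: 78,000,000 × 1.167600 × 0.9074 = NOK 82,639,458.72.
Convert at spot and invest in NOK: 78,000,000 × 1.0022 × 1.083400 = NOK 84,691,111.44.
The quoted forward undervalues HKD, so borrow HKD, convert to NOK at spot, deposit the NOK at 4.17%, and buy HKD forward at 0.9074 to cover the loan.
The gap between the two covered legs is NOK 2,051,653.

NOK 2,051,653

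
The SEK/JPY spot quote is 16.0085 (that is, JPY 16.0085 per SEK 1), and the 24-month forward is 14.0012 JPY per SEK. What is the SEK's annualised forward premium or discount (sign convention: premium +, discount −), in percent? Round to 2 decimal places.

T = 2 years.
Period premium: (14.0012 − 16.0085)/16.0085 = -0.1253896.
×(1/T) gives -6.27% p.a.

-6.27%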